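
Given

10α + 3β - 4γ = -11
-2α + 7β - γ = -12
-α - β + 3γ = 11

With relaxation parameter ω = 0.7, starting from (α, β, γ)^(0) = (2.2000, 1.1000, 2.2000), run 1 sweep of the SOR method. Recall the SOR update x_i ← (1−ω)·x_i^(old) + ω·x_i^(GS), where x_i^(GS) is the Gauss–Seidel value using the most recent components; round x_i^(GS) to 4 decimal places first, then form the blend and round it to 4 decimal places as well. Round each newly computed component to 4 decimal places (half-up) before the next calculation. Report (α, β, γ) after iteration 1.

Iteration 1:
  α: GS value = (-11 - (3)·1.1000 - (-4)·2.2000) / (10) = -0.5500;  α ← (1−ω)·2.2000 + ω·-0.5500 = 0.2750
  β: GS value = (-12 - (-2)·0.2750 - (-1)·2.2000) / (7) = -1.3214;  β ← (1−ω)·1.1000 + ω·-1.3214 = -0.5950
  γ: GS value = (11 - (-1)·0.2750 - (-1)·-0.5950) / (3) = 3.5600;  γ ← (1−ω)·2.2000 + ω·3.5600 = 3.1520

(0.2750, -0.5950, 3.1520)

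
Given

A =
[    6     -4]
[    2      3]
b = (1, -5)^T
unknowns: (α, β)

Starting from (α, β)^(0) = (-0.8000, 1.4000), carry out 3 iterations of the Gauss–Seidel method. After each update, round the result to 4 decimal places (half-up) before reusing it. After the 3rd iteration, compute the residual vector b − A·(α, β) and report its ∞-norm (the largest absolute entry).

3.0024

Iteration 1:
  α = (1 - (-4)·1.4000) / (6) = 1.1000
  β = (-5 - (2)·1.1000) / (3) = -2.4000
Iteration 2:
  α = (1 - (-4)·-2.4000) / (6) = -1.4333
  β = (-5 - (2)·-1.4333) / (3) = -0.7111
Iteration 3:
  α = (1 - (-4)·-0.7111) / (6) = -0.3074
  β = (-5 - (2)·-0.3074) / (3) = -1.4617
Residual b − A·x = (-3.0024, -0.0001); ∞-norm = 3.0024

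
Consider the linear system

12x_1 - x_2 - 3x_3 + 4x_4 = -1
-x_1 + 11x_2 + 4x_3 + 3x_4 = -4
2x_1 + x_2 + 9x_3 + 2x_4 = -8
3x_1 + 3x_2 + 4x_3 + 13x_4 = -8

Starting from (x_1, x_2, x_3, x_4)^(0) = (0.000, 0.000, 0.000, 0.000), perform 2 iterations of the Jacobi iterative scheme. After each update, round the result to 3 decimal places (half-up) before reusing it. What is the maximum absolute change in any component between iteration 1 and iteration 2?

0.484

Iteration 1:
  x_1 = (-1 - (-1)·0.000 - (-3)·0.000 - (4)·0.000) / (12) = -0.083
  x_2 = (-4 - (-1)·0.000 - (4)·0.000 - (3)·0.000) / (11) = -0.364
  x_3 = (-8 - (2)·0.000 - (1)·0.000 - (2)·0.000) / (9) = -0.889
  x_4 = (-8 - (3)·0.000 - (3)·0.000 - (4)·0.000) / (13) = -0.615
Iteration 2:
  x_1 = (-1 - (-1)·-0.364 - (-3)·-0.889 - (4)·-0.615) / (12) = -0.131
  x_2 = (-4 - (-1)·-0.083 - (4)·-0.889 - (3)·-0.615) / (11) = 0.120
  x_3 = (-8 - (2)·-0.083 - (1)·-0.364 - (2)·-0.615) / (9) = -0.693
  x_4 = (-8 - (3)·-0.083 - (3)·-0.364 - (4)·-0.889) / (13) = -0.239
Change: (-0.048, 0.484, 0.196, 0.376) → max |·| = 0.484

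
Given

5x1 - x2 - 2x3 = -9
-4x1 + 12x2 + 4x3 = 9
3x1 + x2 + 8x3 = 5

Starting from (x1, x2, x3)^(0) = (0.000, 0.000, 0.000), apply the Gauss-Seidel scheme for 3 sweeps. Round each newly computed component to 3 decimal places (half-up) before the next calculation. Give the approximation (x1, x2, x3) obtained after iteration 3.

Iteration 1:
  x1 = (-9 - (-1)·0.000 - (-2)·0.000) / (5) = -1.800
  x2 = (9 - (-4)·-1.800 - (4)·0.000) / (12) = 0.150
  x3 = (5 - (3)·-1.800 - (1)·0.150) / (8) = 1.281
Iteration 2:
  x1 = (-9 - (-1)·0.150 - (-2)·1.281) / (5) = -1.258
  x2 = (9 - (-4)·-1.258 - (4)·1.281) / (12) = -0.096
  x3 = (5 - (3)·-1.258 - (1)·-0.096) / (8) = 1.109
Iteration 3:
  x1 = (-9 - (-1)·-0.096 - (-2)·1.109) / (5) = -1.376
  x2 = (9 - (-4)·-1.376 - (4)·1.109) / (12) = -0.078
  x3 = (5 - (3)·-1.376 - (1)·-0.078) / (8) = 1.151

(-1.376, -0.078, 1.151)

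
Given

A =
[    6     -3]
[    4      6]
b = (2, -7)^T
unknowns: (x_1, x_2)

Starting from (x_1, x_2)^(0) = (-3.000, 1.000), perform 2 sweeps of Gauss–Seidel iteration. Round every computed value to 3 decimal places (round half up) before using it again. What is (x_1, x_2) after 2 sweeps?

(-0.528, -0.815)

Iteration 1:
  x_1 = (2 - (-3)·1.000) / (6) = 0.833
  x_2 = (-7 - (4)·0.833) / (6) = -1.722
Iteration 2:
  x_1 = (2 - (-3)·-1.722) / (6) = -0.528
  x_2 = (-7 - (4)·-0.528) / (6) = -0.815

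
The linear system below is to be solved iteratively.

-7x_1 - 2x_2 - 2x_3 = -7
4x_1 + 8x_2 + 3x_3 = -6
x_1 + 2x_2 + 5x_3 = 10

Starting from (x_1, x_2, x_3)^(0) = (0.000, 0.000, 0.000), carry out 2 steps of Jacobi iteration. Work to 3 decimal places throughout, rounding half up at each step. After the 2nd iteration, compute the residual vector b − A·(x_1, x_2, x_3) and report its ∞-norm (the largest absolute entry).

2.857

Iteration 1:
  x_1 = (-7 - (-2)·0.000 - (-2)·0.000) / (-7) = 1.000
  x_2 = (-6 - (4)·0.000 - (3)·0.000) / (8) = -0.750
  x_3 = (10 - (1)·0.000 - (2)·0.000) / (5) = 2.000
Iteration 2:
  x_1 = (-7 - (-2)·-0.750 - (-2)·2.000) / (-7) = 0.643
  x_2 = (-6 - (4)·1.000 - (3)·2.000) / (8) = -2.000
  x_3 = (10 - (1)·1.000 - (2)·-0.750) / (5) = 2.100
Residual b − A·x = (-2.299, 1.128, 2.857); ∞-norm = 2.857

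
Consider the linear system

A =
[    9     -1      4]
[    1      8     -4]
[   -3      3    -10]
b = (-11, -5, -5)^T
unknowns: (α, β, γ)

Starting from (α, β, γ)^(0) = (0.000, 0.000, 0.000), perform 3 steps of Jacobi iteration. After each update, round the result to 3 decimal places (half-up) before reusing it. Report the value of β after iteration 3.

-0.096

Iteration 1:
  α = (-11 - (-1)·0.000 - (4)·0.000) / (9) = -1.222
  β = (-5 - (1)·0.000 - (-4)·0.000) / (8) = -0.625
  γ = (-5 - (-3)·0.000 - (3)·0.000) / (-10) = 0.500
Iteration 2:
  α = (-11 - (-1)·-0.625 - (4)·0.500) / (9) = -1.514
  β = (-5 - (1)·-1.222 - (-4)·0.500) / (8) = -0.222
  γ = (-5 - (-3)·-1.222 - (3)·-0.625) / (-10) = 0.679
Iteration 3:
  α = (-11 - (-1)·-0.222 - (4)·0.679) / (9) = -1.549
  β = (-5 - (1)·-1.514 - (-4)·0.679) / (8) = -0.096
  γ = (-5 - (-3)·-1.514 - (3)·-0.222) / (-10) = 0.888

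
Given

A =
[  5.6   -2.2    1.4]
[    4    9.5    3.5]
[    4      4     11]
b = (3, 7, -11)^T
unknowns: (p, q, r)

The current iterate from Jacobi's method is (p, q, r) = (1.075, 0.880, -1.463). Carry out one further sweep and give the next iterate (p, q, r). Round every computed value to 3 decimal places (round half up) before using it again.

(1.247, 0.823, -1.711)

One sweep:
  p = (3 - (-2.2)·0.880 - (1.4)·-1.463) / (5.6) = 1.247
  q = (7 - (4)·1.075 - (3.5)·-1.463) / (9.5) = 0.823
  r = (-11 - (4)·1.075 - (4)·0.880) / (11) = -1.711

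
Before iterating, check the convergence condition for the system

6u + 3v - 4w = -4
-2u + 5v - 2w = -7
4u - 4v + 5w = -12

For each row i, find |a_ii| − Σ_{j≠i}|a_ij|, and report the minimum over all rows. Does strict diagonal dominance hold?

-3

row 1: |6| − (3+4) = -1
row 2: |5| − (2+2) = 1
row 3: |5| − (4+4) = -3
minimum over rows = -3 → not strictly diagonally dominant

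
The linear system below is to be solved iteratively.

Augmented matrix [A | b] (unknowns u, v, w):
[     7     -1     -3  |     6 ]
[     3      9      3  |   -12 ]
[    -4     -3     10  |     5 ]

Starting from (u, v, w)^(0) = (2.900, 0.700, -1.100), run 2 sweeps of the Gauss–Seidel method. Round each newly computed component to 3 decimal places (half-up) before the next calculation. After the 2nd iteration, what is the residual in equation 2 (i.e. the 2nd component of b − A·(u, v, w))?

0.114

Iteration 1:
  u = (6 - (-1)·0.700 - (-3)·-1.100) / (7) = 0.486
  v = (-12 - (3)·0.486 - (3)·-1.100) / (9) = -1.129
  w = (5 - (-4)·0.486 - (-3)·-1.129) / (10) = 0.356
Iteration 2:
  u = (6 - (-1)·-1.129 - (-3)·0.356) / (7) = 0.848
  v = (-12 - (3)·0.848 - (3)·0.356) / (9) = -1.735
  w = (5 - (-4)·0.848 - (-3)·-1.735) / (10) = 0.319
Residual b − A·x = (-0.714, 0.114, -0.003)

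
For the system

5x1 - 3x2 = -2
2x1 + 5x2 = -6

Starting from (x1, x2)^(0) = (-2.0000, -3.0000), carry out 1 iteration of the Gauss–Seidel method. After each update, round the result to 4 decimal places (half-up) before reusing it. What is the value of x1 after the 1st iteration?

Iteration 1:
  x1 = (-2 - (-3)·-3.0000) / (5) = -2.2000
  x2 = (-6 - (2)·-2.2000) / (5) = -0.3200

-2.2000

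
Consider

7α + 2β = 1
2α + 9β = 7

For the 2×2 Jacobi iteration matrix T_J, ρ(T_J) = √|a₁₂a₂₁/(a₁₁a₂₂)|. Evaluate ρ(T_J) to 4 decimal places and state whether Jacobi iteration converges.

a₁₂a₂₁/(a₁₁a₂₂) = (2)·(2) / ((7)·(9)) = 0.063492
ρ = √|0.063492| = √0.063492 = 0.2520
ρ < 1, so Jacobi converges

0.2520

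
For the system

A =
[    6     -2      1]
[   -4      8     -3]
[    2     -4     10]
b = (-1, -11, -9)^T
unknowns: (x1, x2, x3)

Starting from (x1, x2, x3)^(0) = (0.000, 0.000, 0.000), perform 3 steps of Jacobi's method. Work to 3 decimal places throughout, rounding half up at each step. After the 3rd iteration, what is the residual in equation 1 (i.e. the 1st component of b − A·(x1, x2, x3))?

Iteration 1:
  x1 = (-1 - (-2)·0.000 - (1)·0.000) / (6) = -0.167
  x2 = (-11 - (-4)·0.000 - (-3)·0.000) / (8) = -1.375
  x3 = (-9 - (2)·0.000 - (-4)·0.000) / (10) = -0.900
Iteration 2:
  x1 = (-1 - (-2)·-1.375 - (1)·-0.900) / (6) = -0.475
  x2 = (-11 - (-4)·-0.167 - (-3)·-0.900) / (8) = -1.796
  x3 = (-9 - (2)·-0.167 - (-4)·-1.375) / (10) = -1.417
Iteration 3:
  x1 = (-1 - (-2)·-1.796 - (1)·-1.417) / (6) = -0.529
  x2 = (-11 - (-4)·-0.475 - (-3)·-1.417) / (8) = -2.144
  x3 = (-9 - (2)·-0.475 - (-4)·-1.796) / (10) = -1.523
Residual b − A·x = (-0.591, -0.533, -1.288)

-0.591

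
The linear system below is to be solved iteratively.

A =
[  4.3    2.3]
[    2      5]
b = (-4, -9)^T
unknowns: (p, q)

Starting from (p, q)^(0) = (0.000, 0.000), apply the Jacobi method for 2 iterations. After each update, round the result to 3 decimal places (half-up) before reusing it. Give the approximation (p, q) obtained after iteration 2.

(0.033, -1.428)

Iteration 1:
  p = (-4 - (2.3)·0.000) / (4.3) = -0.930
  q = (-9 - (2)·0.000) / (5) = -1.800
Iteration 2:
  p = (-4 - (2.3)·-1.800) / (4.3) = 0.033
  q = (-9 - (2)·-0.930) / (5) = -1.428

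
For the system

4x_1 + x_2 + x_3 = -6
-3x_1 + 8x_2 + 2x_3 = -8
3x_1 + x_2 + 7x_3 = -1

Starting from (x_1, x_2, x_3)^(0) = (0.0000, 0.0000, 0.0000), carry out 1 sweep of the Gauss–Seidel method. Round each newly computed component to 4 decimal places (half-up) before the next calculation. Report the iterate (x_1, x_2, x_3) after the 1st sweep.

(-1.5000, -1.5625, 0.7232)

Iteration 1:
  x_1 = (-6 - (1)·0.0000 - (1)·0.0000) / (4) = -1.5000
  x_2 = (-8 - (-3)·-1.5000 - (2)·0.0000) / (8) = -1.5625
  x_3 = (-1 - (3)·-1.5000 - (1)·-1.5625) / (7) = 0.7232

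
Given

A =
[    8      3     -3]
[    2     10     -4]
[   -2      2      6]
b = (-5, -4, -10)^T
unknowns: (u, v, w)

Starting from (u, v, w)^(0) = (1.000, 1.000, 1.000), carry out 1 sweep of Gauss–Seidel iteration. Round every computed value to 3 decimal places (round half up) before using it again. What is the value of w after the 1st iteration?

Iteration 1:
  u = (-5 - (3)·1.000 - (-3)·1.000) / (8) = -0.625
  v = (-4 - (2)·-0.625 - (-4)·1.000) / (10) = 0.125
  w = (-10 - (-2)·-0.625 - (2)·0.125) / (6) = -1.917

-1.917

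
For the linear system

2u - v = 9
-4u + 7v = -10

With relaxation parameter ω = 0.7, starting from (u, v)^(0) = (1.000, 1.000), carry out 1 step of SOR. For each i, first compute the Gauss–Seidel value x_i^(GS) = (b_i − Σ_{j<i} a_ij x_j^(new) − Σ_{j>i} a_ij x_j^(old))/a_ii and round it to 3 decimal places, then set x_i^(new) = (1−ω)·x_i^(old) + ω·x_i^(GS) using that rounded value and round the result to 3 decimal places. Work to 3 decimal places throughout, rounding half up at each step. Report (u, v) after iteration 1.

Iteration 1:
  u: GS value = (9 - (-1)·1.000) / (2) = 5.000;  u ← (1−ω)·1.000 + ω·5.000 = 3.800
  v: GS value = (-10 - (-4)·3.800) / (7) = 0.743;  v ← (1−ω)·1.000 + ω·0.743 = 0.820

(3.800, 0.820)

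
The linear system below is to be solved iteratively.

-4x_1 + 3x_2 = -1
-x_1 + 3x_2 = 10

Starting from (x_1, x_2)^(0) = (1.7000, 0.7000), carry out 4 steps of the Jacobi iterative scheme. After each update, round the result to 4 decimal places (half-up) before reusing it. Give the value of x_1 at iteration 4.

Iteration 1:
  x_1 = (-1 - (3)·0.7000) / (-4) = 0.7750
  x_2 = (10 - (-1)·1.7000) / (3) = 3.9000
Iteration 2:
  x_1 = (-1 - (3)·3.9000) / (-4) = 3.1750
  x_2 = (10 - (-1)·0.7750) / (3) = 3.5917
Iteration 3:
  x_1 = (-1 - (3)·3.5917) / (-4) = 2.9438
  x_2 = (10 - (-1)·3.1750) / (3) = 4.3917
Iteration 4:
  x_1 = (-1 - (3)·4.3917) / (-4) = 3.5438
  x_2 = (10 - (-1)·2.9438) / (3) = 4.3146

3.5438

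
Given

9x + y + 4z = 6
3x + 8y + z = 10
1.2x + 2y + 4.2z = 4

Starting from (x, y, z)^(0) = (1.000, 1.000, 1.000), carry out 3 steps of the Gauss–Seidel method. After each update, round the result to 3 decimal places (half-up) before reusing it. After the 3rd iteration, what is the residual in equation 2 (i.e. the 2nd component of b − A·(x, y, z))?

Iteration 1:
  x = (6 - (1)·1.000 - (4)·1.000) / (9) = 0.111
  y = (10 - (3)·0.111 - (1)·1.000) / (8) = 1.083
  z = (4 - (1.2)·0.111 - (2)·1.083) / (4.2) = 0.405
Iteration 2:
  x = (6 - (1)·1.083 - (4)·0.405) / (9) = 0.366
  y = (10 - (3)·0.366 - (1)·0.405) / (8) = 1.062
  z = (4 - (1.2)·0.366 - (2)·1.062) / (4.2) = 0.342
Iteration 3:
  x = (6 - (1)·1.062 - (4)·0.342) / (9) = 0.397
  y = (10 - (3)·0.397 - (1)·0.342) / (8) = 1.058
  z = (4 - (1.2)·0.397 - (2)·1.058) / (4.2) = 0.335
Residual b − A·x = (0.029, 0.010, 0.001)

0.010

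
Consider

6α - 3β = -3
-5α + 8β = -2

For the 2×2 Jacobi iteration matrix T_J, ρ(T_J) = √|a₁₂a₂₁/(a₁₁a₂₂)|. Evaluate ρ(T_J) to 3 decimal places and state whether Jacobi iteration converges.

0.559

a₁₂a₂₁/(a₁₁a₂₂) = (-3)·(-5) / ((6)·(8)) = 0.312500
ρ = √|0.312500| = √0.312500 = 0.559
ρ < 1, so Jacobi converges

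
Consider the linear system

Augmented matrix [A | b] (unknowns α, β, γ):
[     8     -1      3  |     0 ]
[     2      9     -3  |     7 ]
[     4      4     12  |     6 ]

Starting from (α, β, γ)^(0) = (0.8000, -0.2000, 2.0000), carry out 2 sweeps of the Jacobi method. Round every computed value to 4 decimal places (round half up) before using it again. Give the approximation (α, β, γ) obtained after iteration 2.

Iteration 1:
  α = (0 - (-1)·-0.2000 - (3)·2.0000) / (8) = -0.7750
  β = (7 - (2)·0.8000 - (-3)·2.0000) / (9) = 1.2667
  γ = (6 - (4)·0.8000 - (4)·-0.2000) / (12) = 0.3000
Iteration 2:
  α = (0 - (-1)·1.2667 - (3)·0.3000) / (8) = 0.0458
  β = (7 - (2)·-0.7750 - (-3)·0.3000) / (9) = 1.0500
  γ = (6 - (4)·-0.7750 - (4)·1.2667) / (12) = 0.3361

(0.0458, 1.0500, 0.3361)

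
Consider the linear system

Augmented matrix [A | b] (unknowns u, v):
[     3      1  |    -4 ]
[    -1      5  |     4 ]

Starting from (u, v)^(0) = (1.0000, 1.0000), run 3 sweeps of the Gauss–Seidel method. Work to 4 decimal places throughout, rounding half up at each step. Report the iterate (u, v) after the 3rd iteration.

Iteration 1:
  u = (-4 - (1)·1.0000) / (3) = -1.6667
  v = (4 - (-1)·-1.6667) / (5) = 0.4667
Iteration 2:
  u = (-4 - (1)·0.4667) / (3) = -1.4889
  v = (4 - (-1)·-1.4889) / (5) = 0.5022
Iteration 3:
  u = (-4 - (1)·0.5022) / (3) = -1.5007
  v = (4 - (-1)·-1.5007) / (5) = 0.4999

(-1.5007, 0.4999)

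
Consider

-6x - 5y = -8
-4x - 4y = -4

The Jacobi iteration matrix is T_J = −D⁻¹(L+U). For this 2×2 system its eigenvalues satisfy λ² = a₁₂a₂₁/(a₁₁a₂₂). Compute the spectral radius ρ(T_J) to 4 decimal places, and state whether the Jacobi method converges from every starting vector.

0.9129

a₁₂a₂₁/(a₁₁a₂₂) = (-5)·(-4) / ((-6)·(-4)) = 0.833333
ρ = √|0.833333| = √0.833333 = 0.9129
ρ < 1, so Jacobi converges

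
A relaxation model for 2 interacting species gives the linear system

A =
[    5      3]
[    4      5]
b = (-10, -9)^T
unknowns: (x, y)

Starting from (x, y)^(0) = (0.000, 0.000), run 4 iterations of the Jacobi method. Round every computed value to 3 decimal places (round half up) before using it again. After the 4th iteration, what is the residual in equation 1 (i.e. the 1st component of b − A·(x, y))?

-2.302

Iteration 1:
  x = (-10 - (3)·0.000) / (5) = -2.000
  y = (-9 - (4)·0.000) / (5) = -1.800
Iteration 2:
  x = (-10 - (3)·-1.800) / (5) = -0.920
  y = (-9 - (4)·-2.000) / (5) = -0.200
Iteration 3:
  x = (-10 - (3)·-0.200) / (5) = -1.880
  y = (-9 - (4)·-0.920) / (5) = -1.064
Iteration 4:
  x = (-10 - (3)·-1.064) / (5) = -1.362
  y = (-9 - (4)·-1.880) / (5) = -0.296
Residual b − A·x = (-2.302, -2.072)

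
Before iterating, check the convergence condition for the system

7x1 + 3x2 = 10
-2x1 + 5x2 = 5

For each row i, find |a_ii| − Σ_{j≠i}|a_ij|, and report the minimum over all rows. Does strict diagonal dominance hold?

row 1: |7| − (3) = 4
row 2: |5| − (2) = 3
minimum over rows = 3 → strictly diagonally dominant (convergence guaranteed)

3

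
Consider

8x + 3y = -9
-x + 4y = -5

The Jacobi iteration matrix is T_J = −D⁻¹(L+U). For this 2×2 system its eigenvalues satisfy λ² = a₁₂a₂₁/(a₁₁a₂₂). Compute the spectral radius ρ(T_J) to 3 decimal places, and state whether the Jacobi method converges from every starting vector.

a₁₂a₂₁/(a₁₁a₂₂) = (3)·(-1) / ((8)·(4)) = -0.093750
ρ = √|-0.093750| = √0.093750 = 0.306
ρ < 1, so Jacobi converges

0.306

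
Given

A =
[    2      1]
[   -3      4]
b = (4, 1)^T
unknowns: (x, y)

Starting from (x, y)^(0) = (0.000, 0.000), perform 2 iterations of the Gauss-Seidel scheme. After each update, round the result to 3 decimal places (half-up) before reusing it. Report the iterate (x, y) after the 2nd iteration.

Iteration 1:
  x = (4 - (1)·0.000) / (2) = 2.000
  y = (1 - (-3)·2.000) / (4) = 1.750
Iteration 2:
  x = (4 - (1)·1.750) / (2) = 1.125
  y = (1 - (-3)·1.125) / (4) = 1.094

(1.125, 1.094)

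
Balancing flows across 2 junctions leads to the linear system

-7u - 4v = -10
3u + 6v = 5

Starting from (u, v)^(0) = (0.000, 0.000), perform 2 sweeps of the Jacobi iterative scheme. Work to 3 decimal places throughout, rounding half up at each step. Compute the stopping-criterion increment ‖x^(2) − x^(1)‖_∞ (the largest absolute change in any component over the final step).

Iteration 1:
  u = (-10 - (-4)·0.000) / (-7) = 1.429
  v = (5 - (3)·0.000) / (6) = 0.833
Iteration 2:
  u = (-10 - (-4)·0.833) / (-7) = 0.953
  v = (5 - (3)·1.429) / (6) = 0.119
Change: (-0.476, -0.714) → max |·| = 0.714

0.714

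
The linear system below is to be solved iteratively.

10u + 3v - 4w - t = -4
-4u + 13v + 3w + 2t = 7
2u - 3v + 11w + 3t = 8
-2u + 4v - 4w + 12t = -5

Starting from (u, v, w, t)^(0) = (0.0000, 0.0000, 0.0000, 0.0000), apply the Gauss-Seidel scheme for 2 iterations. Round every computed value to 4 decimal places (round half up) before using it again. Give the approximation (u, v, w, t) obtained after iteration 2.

Iteration 1:
  u = (-4 - (3)·0.0000 - (-4)·0.0000 - (-1)·0.0000) / (10) = -0.4000
  v = (7 - (-4)·-0.4000 - (3)·0.0000 - (2)·0.0000) / (13) = 0.4154
  w = (8 - (2)·-0.4000 - (-3)·0.4154 - (3)·0.0000) / (11) = 0.9133
  t = (-5 - (-2)·-0.4000 - (4)·0.4154 - (-4)·0.9133) / (12) = -0.3174
Iteration 2:
  u = (-4 - (3)·0.4154 - (-4)·0.9133 - (-1)·-0.3174) / (10) = -0.1910
  v = (7 - (-4)·-0.1910 - (3)·0.9133 - (2)·-0.3174) / (13) = 0.3178
  w = (8 - (2)·-0.1910 - (-3)·0.3178 - (3)·-0.3174) / (11) = 0.9352
  t = (-5 - (-2)·-0.1910 - (4)·0.3178 - (-4)·0.9352) / (12) = -0.2427

(-0.1910, 0.3178, 0.9352, -0.2427)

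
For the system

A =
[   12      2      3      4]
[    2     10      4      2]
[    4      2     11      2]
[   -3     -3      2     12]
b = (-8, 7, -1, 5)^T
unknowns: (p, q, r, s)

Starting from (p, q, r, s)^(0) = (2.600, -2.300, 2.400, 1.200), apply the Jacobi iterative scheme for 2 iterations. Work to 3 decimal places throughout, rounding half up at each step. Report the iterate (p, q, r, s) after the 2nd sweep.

Iteration 1:
  p = (-8 - (2)·-2.300 - (3)·2.400 - (4)·1.200) / (12) = -1.283
  q = (7 - (2)·2.600 - (4)·2.400 - (2)·1.200) / (10) = -1.020
  r = (-1 - (4)·2.600 - (2)·-2.300 - (2)·1.200) / (11) = -0.836
  s = (5 - (-3)·2.600 - (-3)·-2.300 - (2)·2.400) / (12) = 0.092
Iteration 2:
  p = (-8 - (2)·-1.020 - (3)·-0.836 - (4)·0.092) / (12) = -0.318
  q = (7 - (2)·-1.283 - (4)·-0.836 - (2)·0.092) / (10) = 1.273
  r = (-1 - (4)·-1.283 - (2)·-1.020 - (2)·0.092) / (11) = 0.544
  s = (5 - (-3)·-1.283 - (-3)·-1.020 - (2)·-0.836) / (12) = -0.020

(-0.318, 1.273, 0.544, -0.020)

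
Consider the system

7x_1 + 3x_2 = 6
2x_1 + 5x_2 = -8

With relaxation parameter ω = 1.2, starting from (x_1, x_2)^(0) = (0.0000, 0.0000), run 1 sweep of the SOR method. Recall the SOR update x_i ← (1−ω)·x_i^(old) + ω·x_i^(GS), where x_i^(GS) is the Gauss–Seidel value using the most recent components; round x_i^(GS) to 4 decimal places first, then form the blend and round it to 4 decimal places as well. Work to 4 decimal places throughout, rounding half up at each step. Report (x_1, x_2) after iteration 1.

Iteration 1:
  x_1: GS value = (6 - (3)·0.0000) / (7) = 0.8571;  x_1 ← (1−ω)·0.0000 + ω·0.8571 = 1.0285
  x_2: GS value = (-8 - (2)·1.0285) / (5) = -2.0114;  x_2 ← (1−ω)·0.0000 + ω·-2.0114 = -2.4137

(1.0285, -2.4137)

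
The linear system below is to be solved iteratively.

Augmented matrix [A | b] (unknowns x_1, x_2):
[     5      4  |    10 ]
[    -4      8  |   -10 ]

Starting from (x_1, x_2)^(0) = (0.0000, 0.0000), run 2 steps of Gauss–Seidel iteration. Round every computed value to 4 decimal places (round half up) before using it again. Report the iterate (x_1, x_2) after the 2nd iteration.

Iteration 1:
  x_1 = (10 - (4)·0.0000) / (5) = 2.0000
  x_2 = (-10 - (-4)·2.0000) / (8) = -0.2500
Iteration 2:
  x_1 = (10 - (4)·-0.2500) / (5) = 2.2000
  x_2 = (-10 - (-4)·2.2000) / (8) = -0.1500

(2.2000, -0.1500)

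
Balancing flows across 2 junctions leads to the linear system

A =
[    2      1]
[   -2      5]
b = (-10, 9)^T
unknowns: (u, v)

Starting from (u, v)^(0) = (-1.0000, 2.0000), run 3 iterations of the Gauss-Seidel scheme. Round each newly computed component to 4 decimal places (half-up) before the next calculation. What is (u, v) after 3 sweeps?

(-4.9600, -0.1840)

Iteration 1:
  u = (-10 - (1)·2.0000) / (2) = -6.0000
  v = (9 - (-2)·-6.0000) / (5) = -0.6000
Iteration 2:
  u = (-10 - (1)·-0.6000) / (2) = -4.7000
  v = (9 - (-2)·-4.7000) / (5) = -0.0800
Iteration 3:
  u = (-10 - (1)·-0.0800) / (2) = -4.9600
  v = (9 - (-2)·-4.9600) / (5) = -0.1840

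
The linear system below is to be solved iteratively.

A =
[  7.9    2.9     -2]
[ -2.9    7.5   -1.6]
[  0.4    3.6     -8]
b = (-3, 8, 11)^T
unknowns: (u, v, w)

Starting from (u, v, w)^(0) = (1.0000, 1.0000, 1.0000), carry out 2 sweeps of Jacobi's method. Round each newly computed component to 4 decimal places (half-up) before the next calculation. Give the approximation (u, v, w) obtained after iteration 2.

Iteration 1:
  u = (-3 - (2.9)·1.0000 - (-2)·1.0000) / (7.9) = -0.4937
  v = (8 - (-2.9)·1.0000 - (-1.6)·1.0000) / (7.5) = 1.6667
  w = (11 - (0.4)·1.0000 - (3.6)·1.0000) / (-8) = -0.8750
Iteration 2:
  u = (-3 - (2.9)·1.6667 - (-2)·-0.8750) / (7.9) = -1.2131
  v = (8 - (-2.9)·-0.4937 - (-1.6)·-0.8750) / (7.5) = 0.6891
  w = (11 - (0.4)·-0.4937 - (3.6)·1.6667) / (-8) = -0.6497

(-1.2131, 0.6891, -0.6497)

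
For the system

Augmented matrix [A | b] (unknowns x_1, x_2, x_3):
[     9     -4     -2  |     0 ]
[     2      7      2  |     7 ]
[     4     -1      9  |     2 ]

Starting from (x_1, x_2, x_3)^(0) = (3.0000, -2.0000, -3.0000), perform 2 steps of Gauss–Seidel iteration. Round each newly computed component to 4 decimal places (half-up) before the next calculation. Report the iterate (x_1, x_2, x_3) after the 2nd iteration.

(1.2828, 0.2994, -0.3146)

Iteration 1:
  x_1 = (0 - (-4)·-2.0000 - (-2)·-3.0000) / (9) = -1.5556
  x_2 = (7 - (2)·-1.5556 - (2)·-3.0000) / (7) = 2.3016
  x_3 = (2 - (4)·-1.5556 - (-1)·2.3016) / (9) = 1.1693
Iteration 2:
  x_1 = (0 - (-4)·2.3016 - (-2)·1.1693) / (9) = 1.2828
  x_2 = (7 - (2)·1.2828 - (2)·1.1693) / (7) = 0.2994
  x_3 = (2 - (4)·1.2828 - (-1)·0.2994) / (9) = -0.3146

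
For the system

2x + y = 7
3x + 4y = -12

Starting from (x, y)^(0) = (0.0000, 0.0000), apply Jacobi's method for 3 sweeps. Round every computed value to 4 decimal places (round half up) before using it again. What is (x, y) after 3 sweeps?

Iteration 1:
  x = (7 - (1)·0.0000) / (2) = 3.5000
  y = (-12 - (3)·0.0000) / (4) = -3.0000
Iteration 2:
  x = (7 - (1)·-3.0000) / (2) = 5.0000
  y = (-12 - (3)·3.5000) / (4) = -5.6250
Iteration 3:
  x = (7 - (1)·-5.6250) / (2) = 6.3125
  y = (-12 - (3)·5.0000) / (4) = -6.7500

(6.3125, -6.7500)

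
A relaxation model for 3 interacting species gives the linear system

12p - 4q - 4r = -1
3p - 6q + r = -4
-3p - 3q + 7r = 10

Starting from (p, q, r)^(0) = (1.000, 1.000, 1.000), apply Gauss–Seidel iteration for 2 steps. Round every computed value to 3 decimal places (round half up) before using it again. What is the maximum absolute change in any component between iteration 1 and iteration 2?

Iteration 1:
  p = (-1 - (-4)·1.000 - (-4)·1.000) / (12) = 0.583
  q = (-4 - (3)·0.583 - (1)·1.000) / (-6) = 1.125
  r = (10 - (-3)·0.583 - (-3)·1.125) / (7) = 2.161
Iteration 2:
  p = (-1 - (-4)·1.125 - (-4)·2.161) / (12) = 1.012
  q = (-4 - (3)·1.012 - (1)·2.161) / (-6) = 1.533
  r = (10 - (-3)·1.012 - (-3)·1.533) / (7) = 2.519
Change: (0.429, 0.408, 0.358) → max |·| = 0.429

0.429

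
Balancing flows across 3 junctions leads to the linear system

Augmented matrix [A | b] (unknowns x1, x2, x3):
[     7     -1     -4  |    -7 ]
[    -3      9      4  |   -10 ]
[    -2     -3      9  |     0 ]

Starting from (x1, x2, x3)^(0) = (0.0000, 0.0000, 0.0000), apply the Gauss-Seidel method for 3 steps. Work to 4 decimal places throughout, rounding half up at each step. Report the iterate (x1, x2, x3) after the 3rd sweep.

Iteration 1:
  x1 = (-7 - (-1)·0.0000 - (-4)·0.0000) / (7) = -1.0000
  x2 = (-10 - (-3)·-1.0000 - (4)·0.0000) / (9) = -1.4444
  x3 = (0 - (-2)·-1.0000 - (-3)·-1.4444) / (9) = -0.7037
Iteration 2:
  x1 = (-7 - (-1)·-1.4444 - (-4)·-0.7037) / (7) = -1.6085
  x2 = (-10 - (-3)·-1.6085 - (4)·-0.7037) / (9) = -1.3345
  x3 = (0 - (-2)·-1.6085 - (-3)·-1.3345) / (9) = -0.8023
Iteration 3:
  x1 = (-7 - (-1)·-1.3345 - (-4)·-0.8023) / (7) = -1.6491
  x2 = (-10 - (-3)·-1.6491 - (4)·-0.8023) / (9) = -1.3042
  x3 = (0 - (-2)·-1.6491 - (-3)·-1.3042) / (9) = -0.8012

(-1.6491, -1.3042, -0.8012)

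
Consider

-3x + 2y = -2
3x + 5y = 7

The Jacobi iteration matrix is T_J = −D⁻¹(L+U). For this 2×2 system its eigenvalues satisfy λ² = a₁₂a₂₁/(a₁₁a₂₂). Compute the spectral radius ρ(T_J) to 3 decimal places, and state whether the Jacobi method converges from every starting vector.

a₁₂a₂₁/(a₁₁a₂₂) = (2)·(3) / ((-3)·(5)) = -0.400000
ρ = √|-0.400000| = √0.400000 = 0.632
ρ < 1, so Jacobi converges

0.632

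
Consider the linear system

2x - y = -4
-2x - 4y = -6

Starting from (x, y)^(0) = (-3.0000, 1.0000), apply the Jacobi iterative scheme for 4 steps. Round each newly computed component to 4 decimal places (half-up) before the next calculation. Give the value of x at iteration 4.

-1.1250

Iteration 1:
  x = (-4 - (-1)·1.0000) / (2) = -1.5000
  y = (-6 - (-2)·-3.0000) / (-4) = 3.0000
Iteration 2:
  x = (-4 - (-1)·3.0000) / (2) = -0.5000
  y = (-6 - (-2)·-1.5000) / (-4) = 2.2500
Iteration 3:
  x = (-4 - (-1)·2.2500) / (2) = -0.8750
  y = (-6 - (-2)·-0.5000) / (-4) = 1.7500
Iteration 4:
  x = (-4 - (-1)·1.7500) / (2) = -1.1250
  y = (-6 - (-2)·-0.8750) / (-4) = 1.9375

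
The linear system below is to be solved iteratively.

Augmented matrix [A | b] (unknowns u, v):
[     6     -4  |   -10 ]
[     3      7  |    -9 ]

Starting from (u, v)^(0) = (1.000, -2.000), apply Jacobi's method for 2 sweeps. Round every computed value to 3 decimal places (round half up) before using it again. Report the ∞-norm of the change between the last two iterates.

1.714

Iteration 1:
  u = (-10 - (-4)·-2.000) / (6) = -3.000
  v = (-9 - (3)·1.000) / (7) = -1.714
Iteration 2:
  u = (-10 - (-4)·-1.714) / (6) = -2.809
  v = (-9 - (3)·-3.000) / (7) = 0.000
Change: (0.191, 1.714) → max |·| = 1.714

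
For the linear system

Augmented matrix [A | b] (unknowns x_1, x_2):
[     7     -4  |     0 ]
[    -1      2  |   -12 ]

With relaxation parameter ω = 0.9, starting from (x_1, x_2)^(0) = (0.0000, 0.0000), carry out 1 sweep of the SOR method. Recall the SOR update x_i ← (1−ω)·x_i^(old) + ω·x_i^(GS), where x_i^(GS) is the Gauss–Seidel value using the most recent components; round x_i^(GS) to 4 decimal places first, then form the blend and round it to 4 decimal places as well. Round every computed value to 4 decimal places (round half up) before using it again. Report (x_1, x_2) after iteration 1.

Iteration 1:
  x_1: GS value = (0 - (-4)·0.0000) / (7) = 0.0000;  x_1 ← (1−ω)·0.0000 + ω·0.0000 = 0.0000
  x_2: GS value = (-12 - (-1)·0.0000) / (2) = -6.0000;  x_2 ← (1−ω)·0.0000 + ω·-6.0000 = -5.4000

(0.0000, -5.4000)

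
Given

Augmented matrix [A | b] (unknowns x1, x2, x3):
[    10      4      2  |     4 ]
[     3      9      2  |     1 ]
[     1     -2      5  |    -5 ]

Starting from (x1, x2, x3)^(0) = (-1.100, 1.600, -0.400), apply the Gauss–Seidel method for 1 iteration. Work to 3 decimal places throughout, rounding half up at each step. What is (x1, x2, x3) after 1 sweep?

Iteration 1:
  x1 = (4 - (4)·1.600 - (2)·-0.400) / (10) = -0.160
  x2 = (1 - (3)·-0.160 - (2)·-0.400) / (9) = 0.253
  x3 = (-5 - (1)·-0.160 - (-2)·0.253) / (5) = -0.867

(-0.160, 0.253, -0.867)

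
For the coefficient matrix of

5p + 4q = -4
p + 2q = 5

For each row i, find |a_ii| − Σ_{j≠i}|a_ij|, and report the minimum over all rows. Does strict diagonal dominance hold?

1

row 1: |5| − (4) = 1
row 2: |2| − (1) = 1
minimum over rows = 1 → strictly diagonally dominant (convergence guaranteed)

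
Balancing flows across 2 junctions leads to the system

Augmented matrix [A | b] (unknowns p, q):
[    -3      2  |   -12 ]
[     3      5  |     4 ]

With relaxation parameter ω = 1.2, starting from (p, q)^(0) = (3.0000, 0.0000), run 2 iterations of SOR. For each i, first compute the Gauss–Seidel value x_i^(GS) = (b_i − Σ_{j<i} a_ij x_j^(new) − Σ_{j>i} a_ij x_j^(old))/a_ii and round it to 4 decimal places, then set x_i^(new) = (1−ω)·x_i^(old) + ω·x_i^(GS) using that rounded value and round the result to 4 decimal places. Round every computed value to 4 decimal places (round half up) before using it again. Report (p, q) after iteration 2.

(2.3088, -0.2896)

Iteration 1:
  p: GS value = (-12 - (2)·0.0000) / (-3) = 4.0000;  p ← (1−ω)·3.0000 + ω·4.0000 = 4.2000
  q: GS value = (4 - (3)·4.2000) / (5) = -1.7200;  q ← (1−ω)·0.0000 + ω·-1.7200 = -2.0640
Iteration 2:
  p: GS value = (-12 - (2)·-2.0640) / (-3) = 2.6240;  p ← (1−ω)·4.2000 + ω·2.6240 = 2.3088
  q: GS value = (4 - (3)·2.3088) / (5) = -0.5853;  q ← (1−ω)·-2.0640 + ω·-0.5853 = -0.2896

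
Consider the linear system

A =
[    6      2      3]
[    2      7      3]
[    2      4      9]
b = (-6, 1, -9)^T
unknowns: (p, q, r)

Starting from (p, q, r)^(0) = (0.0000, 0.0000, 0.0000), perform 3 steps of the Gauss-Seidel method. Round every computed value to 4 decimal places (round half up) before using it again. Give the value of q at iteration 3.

0.8383

Iteration 1:
  p = (-6 - (2)·0.0000 - (3)·0.0000) / (6) = -1.0000
  q = (1 - (2)·-1.0000 - (3)·0.0000) / (7) = 0.4286
  r = (-9 - (2)·-1.0000 - (4)·0.4286) / (9) = -0.9683
Iteration 2:
  p = (-6 - (2)·0.4286 - (3)·-0.9683) / (6) = -0.6587
  q = (1 - (2)·-0.6587 - (3)·-0.9683) / (7) = 0.7460
  r = (-9 - (2)·-0.6587 - (4)·0.7460) / (9) = -1.1852
Iteration 3:
  p = (-6 - (2)·0.7460 - (3)·-1.1852) / (6) = -0.6561
  q = (1 - (2)·-0.6561 - (3)·-1.1852) / (7) = 0.8383
  r = (-9 - (2)·-0.6561 - (4)·0.8383) / (9) = -1.2268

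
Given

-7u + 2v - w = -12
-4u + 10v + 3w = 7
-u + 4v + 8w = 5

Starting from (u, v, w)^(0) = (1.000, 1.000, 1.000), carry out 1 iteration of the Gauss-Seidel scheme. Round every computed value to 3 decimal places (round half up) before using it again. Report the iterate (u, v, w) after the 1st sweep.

Iteration 1:
  u = (-12 - (2)·1.000 - (-1)·1.000) / (-7) = 1.857
  v = (7 - (-4)·1.857 - (3)·1.000) / (10) = 1.143
  w = (5 - (-1)·1.857 - (4)·1.143) / (8) = 0.286

(1.857, 1.143, 0.286)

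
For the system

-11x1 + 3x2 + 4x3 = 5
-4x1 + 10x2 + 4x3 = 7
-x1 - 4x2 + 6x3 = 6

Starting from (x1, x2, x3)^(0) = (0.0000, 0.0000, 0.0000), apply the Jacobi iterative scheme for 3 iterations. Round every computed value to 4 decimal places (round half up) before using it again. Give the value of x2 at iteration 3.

Iteration 1:
  x1 = (5 - (3)·0.0000 - (4)·0.0000) / (-11) = -0.4545
  x2 = (7 - (-4)·0.0000 - (4)·0.0000) / (10) = 0.7000
  x3 = (6 - (-1)·0.0000 - (-4)·0.0000) / (6) = 1.0000
Iteration 2:
  x1 = (5 - (3)·0.7000 - (4)·1.0000) / (-11) = 0.1000
  x2 = (7 - (-4)·-0.4545 - (4)·1.0000) / (10) = 0.1182
  x3 = (6 - (-1)·-0.4545 - (-4)·0.7000) / (6) = 1.3909
Iteration 3:
  x1 = (5 - (3)·0.1182 - (4)·1.3909) / (-11) = 0.0835
  x2 = (7 - (-4)·0.1000 - (4)·1.3909) / (10) = 0.1836
  x3 = (6 - (-1)·0.1000 - (-4)·0.1182) / (6) = 1.0955

0.1836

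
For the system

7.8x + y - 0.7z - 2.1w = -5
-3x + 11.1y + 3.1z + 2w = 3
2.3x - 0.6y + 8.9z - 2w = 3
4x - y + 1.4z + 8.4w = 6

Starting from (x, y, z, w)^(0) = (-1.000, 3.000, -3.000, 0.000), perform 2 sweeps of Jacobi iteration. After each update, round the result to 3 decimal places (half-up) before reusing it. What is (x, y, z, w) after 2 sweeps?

(-0.125, -0.672, 1.188, 1.298)

Iteration 1:
  x = (-5 - (1)·3.000 - (-0.7)·-3.000 - (-2.1)·0.000) / (7.8) = -1.295
  y = (3 - (-3)·-1.000 - (3.1)·-3.000 - (2)·0.000) / (11.1) = 0.838
  z = (3 - (2.3)·-1.000 - (-0.6)·3.000 - (-2)·0.000) / (8.9) = 0.798
  w = (6 - (4)·-1.000 - (-1)·3.000 - (1.4)·-3.000) / (8.4) = 2.048
Iteration 2:
  x = (-5 - (1)·0.838 - (-0.7)·0.798 - (-2.1)·2.048) / (7.8) = -0.125
  y = (3 - (-3)·-1.295 - (3.1)·0.798 - (2)·2.048) / (11.1) = -0.672
  z = (3 - (2.3)·-1.295 - (-0.6)·0.838 - (-2)·2.048) / (8.9) = 1.188
  w = (6 - (4)·-1.295 - (-1)·0.838 - (1.4)·0.798) / (8.4) = 1.298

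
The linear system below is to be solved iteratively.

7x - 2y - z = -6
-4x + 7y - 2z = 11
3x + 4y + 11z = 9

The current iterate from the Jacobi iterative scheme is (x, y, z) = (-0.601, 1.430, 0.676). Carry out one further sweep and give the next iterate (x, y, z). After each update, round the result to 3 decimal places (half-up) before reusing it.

One sweep:
  x = (-6 - (-2)·1.430 - (-1)·0.676) / (7) = -0.352
  y = (11 - (-4)·-0.601 - (-2)·0.676) / (7) = 1.421
  z = (9 - (3)·-0.601 - (4)·1.430) / (11) = 0.462

(-0.352, 1.421, 0.462)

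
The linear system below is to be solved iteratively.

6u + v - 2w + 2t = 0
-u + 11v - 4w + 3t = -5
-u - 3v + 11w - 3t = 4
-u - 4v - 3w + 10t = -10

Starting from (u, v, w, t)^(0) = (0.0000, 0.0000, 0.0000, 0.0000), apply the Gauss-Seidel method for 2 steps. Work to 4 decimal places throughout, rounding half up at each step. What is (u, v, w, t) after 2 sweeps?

(0.5256, -0.0169, 0.1041, -0.9230)

Iteration 1:
  u = (0 - (1)·0.0000 - (-2)·0.0000 - (2)·0.0000) / (6) = 0.0000
  v = (-5 - (-1)·0.0000 - (-4)·0.0000 - (3)·0.0000) / (11) = -0.4545
  w = (4 - (-1)·0.0000 - (-3)·-0.4545 - (-3)·0.0000) / (11) = 0.2397
  t = (-10 - (-1)·0.0000 - (-4)·-0.4545 - (-3)·0.2397) / (10) = -1.1099
Iteration 2:
  u = (0 - (1)·-0.4545 - (-2)·0.2397 - (2)·-1.1099) / (6) = 0.5256
  v = (-5 - (-1)·0.5256 - (-4)·0.2397 - (3)·-1.1099) / (11) = -0.0169
  w = (4 - (-1)·0.5256 - (-3)·-0.0169 - (-3)·-1.1099) / (11) = 0.1041
  t = (-10 - (-1)·0.5256 - (-4)·-0.0169 - (-3)·0.1041) / (10) = -0.9230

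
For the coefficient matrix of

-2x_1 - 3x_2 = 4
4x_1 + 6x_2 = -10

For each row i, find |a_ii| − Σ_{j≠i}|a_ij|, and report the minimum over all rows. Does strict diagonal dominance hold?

row 1: |-2| − (3) = -1
row 2: |6| − (4) = 2
minimum over rows = -1 → not strictly diagonally dominant

-1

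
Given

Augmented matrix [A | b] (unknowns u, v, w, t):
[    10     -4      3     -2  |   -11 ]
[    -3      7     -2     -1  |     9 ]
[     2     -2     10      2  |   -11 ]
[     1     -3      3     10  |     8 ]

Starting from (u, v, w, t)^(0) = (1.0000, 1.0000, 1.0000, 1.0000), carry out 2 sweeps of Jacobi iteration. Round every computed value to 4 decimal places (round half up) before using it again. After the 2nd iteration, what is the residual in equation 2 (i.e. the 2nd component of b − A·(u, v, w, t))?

5.7719

Iteration 1:
  u = (-11 - (-4)·1.0000 - (3)·1.0000 - (-2)·1.0000) / (10) = -0.8000
  v = (9 - (-3)·1.0000 - (-2)·1.0000 - (-1)·1.0000) / (7) = 2.1429
  w = (-11 - (2)·1.0000 - (-2)·1.0000 - (2)·1.0000) / (10) = -1.3000
  t = (8 - (1)·1.0000 - (-3)·1.0000 - (3)·1.0000) / (10) = 0.7000
Iteration 2:
  u = (-11 - (-4)·2.1429 - (3)·-1.3000 - (-2)·0.7000) / (10) = 0.2872
  v = (9 - (-3)·-0.8000 - (-2)·-1.3000 - (-1)·0.7000) / (7) = 0.6714
  w = (-11 - (2)·-0.8000 - (-2)·2.1429 - (2)·0.7000) / (10) = -0.6514
  t = (8 - (1)·-0.8000 - (-3)·2.1429 - (3)·-1.3000) / (10) = 1.9129
Residual b − A·x = (-5.4064, 5.7719, -7.5434, -7.4478)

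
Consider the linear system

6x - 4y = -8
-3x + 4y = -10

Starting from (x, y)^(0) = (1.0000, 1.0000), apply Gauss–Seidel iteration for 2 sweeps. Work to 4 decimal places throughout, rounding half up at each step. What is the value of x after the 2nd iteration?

-3.3333

Iteration 1:
  x = (-8 - (-4)·1.0000) / (6) = -0.6667
  y = (-10 - (-3)·-0.6667) / (4) = -3.0000
Iteration 2:
  x = (-8 - (-4)·-3.0000) / (6) = -3.3333
  y = (-10 - (-3)·-3.3333) / (4) = -5.0000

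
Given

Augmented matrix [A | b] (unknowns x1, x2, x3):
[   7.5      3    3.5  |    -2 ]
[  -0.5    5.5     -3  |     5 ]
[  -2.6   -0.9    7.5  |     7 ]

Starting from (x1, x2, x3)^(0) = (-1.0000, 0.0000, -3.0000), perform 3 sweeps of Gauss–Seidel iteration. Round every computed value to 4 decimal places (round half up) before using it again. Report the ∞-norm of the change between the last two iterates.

0.7050

Iteration 1:
  x1 = (-2 - (3)·0.0000 - (3.5)·-3.0000) / (7.5) = 1.1333
  x2 = (5 - (-0.5)·1.1333 - (-3)·-3.0000) / (5.5) = -0.6242
  x3 = (7 - (-2.6)·1.1333 - (-0.9)·-0.6242) / (7.5) = 1.2513
Iteration 2:
  x1 = (-2 - (3)·-0.6242 - (3.5)·1.2513) / (7.5) = -0.6009
  x2 = (5 - (-0.5)·-0.6009 - (-3)·1.2513) / (5.5) = 1.5370
  x3 = (7 - (-2.6)·-0.6009 - (-0.9)·1.5370) / (7.5) = 0.9095
Iteration 3:
  x1 = (-2 - (3)·1.5370 - (3.5)·0.9095) / (7.5) = -1.3059
  x2 = (5 - (-0.5)·-1.3059 - (-3)·0.9095) / (5.5) = 1.2865
  x3 = (7 - (-2.6)·-1.3059 - (-0.9)·1.2865) / (7.5) = 0.6350
Change: (-0.7050, -0.2505, -0.2745) → max |·| = 0.7050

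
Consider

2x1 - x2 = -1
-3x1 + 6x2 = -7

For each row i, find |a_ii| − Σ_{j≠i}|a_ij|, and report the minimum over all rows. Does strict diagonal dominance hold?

1

row 1: |2| − (1) = 1
row 2: |6| − (3) = 3
minimum over rows = 1 → strictly diagonally dominant (convergence guaranteed)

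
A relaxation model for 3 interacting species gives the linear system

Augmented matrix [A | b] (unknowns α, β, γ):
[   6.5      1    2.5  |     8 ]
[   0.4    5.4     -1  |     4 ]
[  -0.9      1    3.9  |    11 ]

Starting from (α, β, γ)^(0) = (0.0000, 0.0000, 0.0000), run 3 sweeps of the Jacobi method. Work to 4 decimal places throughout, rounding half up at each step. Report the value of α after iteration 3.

-0.0705

Iteration 1:
  α = (8 - (1)·0.0000 - (2.5)·0.0000) / (6.5) = 1.2308
  β = (4 - (0.4)·0.0000 - (-1)·0.0000) / (5.4) = 0.7407
  γ = (11 - (-0.9)·0.0000 - (1)·0.0000) / (3.9) = 2.8205
Iteration 2:
  α = (8 - (1)·0.7407 - (2.5)·2.8205) / (6.5) = 0.0320
  β = (4 - (0.4)·1.2308 - (-1)·2.8205) / (5.4) = 1.1719
  γ = (11 - (-0.9)·1.2308 - (1)·0.7407) / (3.9) = 2.9146
Iteration 3:
  α = (8 - (1)·1.1719 - (2.5)·2.9146) / (6.5) = -0.0705
  β = (4 - (0.4)·0.0320 - (-1)·2.9146) / (5.4) = 1.2781
  γ = (11 - (-0.9)·0.0320 - (1)·1.1719) / (3.9) = 2.5274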